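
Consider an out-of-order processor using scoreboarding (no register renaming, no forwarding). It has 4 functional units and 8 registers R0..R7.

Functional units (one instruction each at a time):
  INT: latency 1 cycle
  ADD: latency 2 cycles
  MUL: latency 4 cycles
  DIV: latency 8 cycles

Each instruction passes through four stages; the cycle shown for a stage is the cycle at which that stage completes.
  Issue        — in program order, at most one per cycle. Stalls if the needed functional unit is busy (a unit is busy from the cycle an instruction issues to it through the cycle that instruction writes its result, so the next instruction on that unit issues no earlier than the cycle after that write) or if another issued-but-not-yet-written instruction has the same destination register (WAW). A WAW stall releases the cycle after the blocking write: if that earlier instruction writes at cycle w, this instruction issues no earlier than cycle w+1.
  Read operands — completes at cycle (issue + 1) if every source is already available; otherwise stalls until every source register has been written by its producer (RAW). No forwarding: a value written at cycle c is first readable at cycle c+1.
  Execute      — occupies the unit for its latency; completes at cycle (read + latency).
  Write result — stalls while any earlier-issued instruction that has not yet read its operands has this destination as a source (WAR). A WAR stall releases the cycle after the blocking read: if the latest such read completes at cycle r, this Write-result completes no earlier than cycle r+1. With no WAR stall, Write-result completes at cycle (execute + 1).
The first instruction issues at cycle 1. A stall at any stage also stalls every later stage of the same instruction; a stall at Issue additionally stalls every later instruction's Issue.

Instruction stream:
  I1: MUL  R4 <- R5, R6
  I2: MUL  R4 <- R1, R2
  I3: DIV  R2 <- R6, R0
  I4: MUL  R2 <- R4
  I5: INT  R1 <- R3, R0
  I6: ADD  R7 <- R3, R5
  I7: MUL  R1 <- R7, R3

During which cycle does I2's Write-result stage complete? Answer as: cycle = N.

cycle = 14

[1] I1 issues→MUL
[2] I1 reads
[6] I1 exec-done
[7] I1 writes R4
[8] I2 issues→MUL
[9] I2 reads; I3 issues→DIV
[10] I3 reads
[13] I2 exec-done
[14] I2 writes R4
[18] I3 exec-done
[19] I3 writes R2
[20] I4 issues→MUL
[21] I4 reads; I5 issues→INT
[22] I5 reads; I6 issues→ADD
[23] I5 exec-done; I6 reads
[24] I5 writes R1
[25] I4 exec-done; I6 exec-done
[26] I4 writes R2; I6 writes R7
[27] I7 issues→MUL
[28] I7 reads
[32] I7 exec-done
[33] I7 writes R1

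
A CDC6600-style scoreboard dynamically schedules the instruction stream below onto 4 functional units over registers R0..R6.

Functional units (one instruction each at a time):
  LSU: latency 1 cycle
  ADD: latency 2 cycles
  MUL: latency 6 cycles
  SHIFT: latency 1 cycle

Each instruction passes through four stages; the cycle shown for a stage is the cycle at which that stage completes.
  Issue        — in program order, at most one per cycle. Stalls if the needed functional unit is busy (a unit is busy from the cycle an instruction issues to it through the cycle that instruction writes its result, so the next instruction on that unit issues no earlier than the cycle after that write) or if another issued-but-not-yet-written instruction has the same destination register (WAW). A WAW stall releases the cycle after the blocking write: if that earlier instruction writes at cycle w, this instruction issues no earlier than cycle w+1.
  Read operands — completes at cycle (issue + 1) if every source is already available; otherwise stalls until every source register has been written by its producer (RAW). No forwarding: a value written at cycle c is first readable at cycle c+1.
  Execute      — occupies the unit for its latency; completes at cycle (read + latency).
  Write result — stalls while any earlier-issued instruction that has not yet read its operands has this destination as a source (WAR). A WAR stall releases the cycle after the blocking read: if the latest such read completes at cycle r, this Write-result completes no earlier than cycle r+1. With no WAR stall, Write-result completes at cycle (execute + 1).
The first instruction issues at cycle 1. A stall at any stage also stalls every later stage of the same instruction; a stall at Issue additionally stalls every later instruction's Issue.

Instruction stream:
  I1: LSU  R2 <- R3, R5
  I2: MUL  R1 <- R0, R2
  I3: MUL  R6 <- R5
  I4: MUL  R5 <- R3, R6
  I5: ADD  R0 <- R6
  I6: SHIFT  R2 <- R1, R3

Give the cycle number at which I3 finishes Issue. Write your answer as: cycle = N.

  I1 | 1 | 2 | 3 | 4
  I2 | 2 | 5 | 11 | 12   RAW R2: wait I1 write@4
  I3 | 13 | 14 | 20 | 21   struct: MUL busy until I2 writes@12
  I4 | 22 | 23 | 29 | 30   struct: MUL busy until I3 writes@21
  I5 | 23 | 24 | 26 | 27
  I6 | 24 | 25 | 26 | 27

cycle = 13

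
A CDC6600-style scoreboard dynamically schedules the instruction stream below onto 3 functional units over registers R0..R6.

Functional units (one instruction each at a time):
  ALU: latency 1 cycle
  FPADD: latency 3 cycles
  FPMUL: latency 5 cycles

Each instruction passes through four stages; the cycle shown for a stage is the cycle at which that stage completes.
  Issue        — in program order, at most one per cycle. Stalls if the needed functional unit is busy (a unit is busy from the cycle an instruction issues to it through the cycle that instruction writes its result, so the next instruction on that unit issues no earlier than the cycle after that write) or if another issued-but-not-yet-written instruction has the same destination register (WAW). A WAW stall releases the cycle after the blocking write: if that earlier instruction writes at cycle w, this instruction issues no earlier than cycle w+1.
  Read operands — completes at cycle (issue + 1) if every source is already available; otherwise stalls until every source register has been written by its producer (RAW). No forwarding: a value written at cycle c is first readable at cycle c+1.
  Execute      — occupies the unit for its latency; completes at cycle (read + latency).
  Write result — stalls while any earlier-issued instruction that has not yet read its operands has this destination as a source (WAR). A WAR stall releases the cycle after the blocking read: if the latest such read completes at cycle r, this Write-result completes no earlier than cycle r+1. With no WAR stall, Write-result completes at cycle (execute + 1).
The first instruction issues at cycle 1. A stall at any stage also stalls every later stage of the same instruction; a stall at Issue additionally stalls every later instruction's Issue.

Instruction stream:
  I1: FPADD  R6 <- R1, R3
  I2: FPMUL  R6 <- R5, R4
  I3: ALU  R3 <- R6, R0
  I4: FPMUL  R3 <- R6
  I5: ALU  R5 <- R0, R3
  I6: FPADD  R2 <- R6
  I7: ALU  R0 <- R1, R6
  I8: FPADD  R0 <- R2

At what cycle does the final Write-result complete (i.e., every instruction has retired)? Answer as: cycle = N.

cycle = 38

I1 -> (1, 2, 5, 6)
I2 -> (7, 8, 13, 14)  // WAW R6: wait I1 write@6
I3 -> (8, 15, 16, 17)  // RAW R6: wait I2 write@14
I4 -> (18, 19, 24, 25)  // WAW R3: wait I3 write@17
I5 -> (19, 26, 27, 28)  // RAW R3: wait I4 write@25
I6 -> (20, 21, 24, 25)
I7 -> (29, 30, 31, 32)  // struct: ALU busy until I5 writes@28
I8 -> (33, 34, 37, 38)  // WAW R0: wait I7 write@32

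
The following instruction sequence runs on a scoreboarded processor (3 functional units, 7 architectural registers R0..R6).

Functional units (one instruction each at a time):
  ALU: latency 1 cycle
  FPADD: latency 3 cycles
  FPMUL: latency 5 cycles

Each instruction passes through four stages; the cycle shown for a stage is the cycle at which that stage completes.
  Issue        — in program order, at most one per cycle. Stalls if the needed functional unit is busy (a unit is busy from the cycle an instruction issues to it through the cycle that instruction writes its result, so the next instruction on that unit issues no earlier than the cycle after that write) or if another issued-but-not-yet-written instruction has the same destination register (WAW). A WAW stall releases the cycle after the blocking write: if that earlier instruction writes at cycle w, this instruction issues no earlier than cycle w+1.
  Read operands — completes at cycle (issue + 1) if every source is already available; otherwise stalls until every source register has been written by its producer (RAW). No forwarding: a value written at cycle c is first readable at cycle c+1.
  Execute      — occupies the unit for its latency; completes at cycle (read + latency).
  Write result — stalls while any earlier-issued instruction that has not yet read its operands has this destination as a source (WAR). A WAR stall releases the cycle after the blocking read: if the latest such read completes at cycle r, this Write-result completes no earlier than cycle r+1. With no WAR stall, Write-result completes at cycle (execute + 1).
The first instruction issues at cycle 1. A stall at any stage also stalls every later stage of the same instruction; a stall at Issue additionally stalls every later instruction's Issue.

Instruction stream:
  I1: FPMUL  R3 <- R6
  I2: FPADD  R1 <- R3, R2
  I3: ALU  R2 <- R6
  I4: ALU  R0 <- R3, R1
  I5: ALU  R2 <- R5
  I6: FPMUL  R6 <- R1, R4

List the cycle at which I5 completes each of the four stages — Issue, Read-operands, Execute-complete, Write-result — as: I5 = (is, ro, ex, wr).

I5 = (17, 18, 19, 20)

[1] I1 dispatched to FPMUL
[2] I1 operands ready, I2 dispatched to FPADD
[3] I3 dispatched to ALU
[4] I3 operands ready
[5] I3 complete
[7] I1 complete
[8] R3←I1
[9] I2 operands ready
[10] R2←I3
[11] I4 dispatched to ALU
[12] I2 complete
[13] R1←I2
[14] I4 operands ready
[15] I4 complete
[16] R0←I4
[17] I5 dispatched to ALU
[18] I5 operands ready, I6 dispatched to FPMUL
[19] I5 complete, I6 operands ready
[20] R2←I5
[24] I6 complete
[25] R6←I6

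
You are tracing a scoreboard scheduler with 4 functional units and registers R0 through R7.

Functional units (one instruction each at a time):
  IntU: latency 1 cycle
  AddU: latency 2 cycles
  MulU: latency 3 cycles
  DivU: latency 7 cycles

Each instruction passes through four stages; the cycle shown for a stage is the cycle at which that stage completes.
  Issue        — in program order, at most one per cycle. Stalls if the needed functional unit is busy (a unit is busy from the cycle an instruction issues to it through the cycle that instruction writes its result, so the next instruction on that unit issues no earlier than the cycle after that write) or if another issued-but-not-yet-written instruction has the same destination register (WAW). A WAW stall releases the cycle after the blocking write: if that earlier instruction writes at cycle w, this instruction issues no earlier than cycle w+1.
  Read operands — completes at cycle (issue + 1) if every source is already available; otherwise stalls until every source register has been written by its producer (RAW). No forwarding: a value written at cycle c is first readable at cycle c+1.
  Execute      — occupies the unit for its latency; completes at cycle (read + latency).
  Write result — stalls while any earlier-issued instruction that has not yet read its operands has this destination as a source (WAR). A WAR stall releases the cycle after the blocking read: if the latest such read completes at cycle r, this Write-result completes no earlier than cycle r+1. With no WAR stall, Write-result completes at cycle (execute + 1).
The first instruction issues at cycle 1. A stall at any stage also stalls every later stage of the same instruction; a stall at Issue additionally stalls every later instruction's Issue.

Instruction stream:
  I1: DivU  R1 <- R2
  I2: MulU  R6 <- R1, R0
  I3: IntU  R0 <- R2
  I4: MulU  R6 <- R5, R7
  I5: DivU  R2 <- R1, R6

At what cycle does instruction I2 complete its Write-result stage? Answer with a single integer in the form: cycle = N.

cycle = 15

cycle 1: issue I1 (DivU)
cycle 2: I1 read-ops, issue I2 (MulU)
cycle 3: issue I3 (IntU)
cycle 4: I3 read-ops
cycle 5: I3 finished on IntU
cycle 9: I1 finished on DivU
cycle 10: I1→R1
cycle 11: I2 read-ops
cycle 12: I3→R0
cycle 14: I2 finished on MulU
cycle 15: I2→R6
cycle 16: issue I4 (MulU)
cycle 17: I4 read-ops, issue I5 (DivU)
cycle 20: I4 finished on MulU
cycle 21: I4→R6
cycle 22: I5 read-ops
cycle 29: I5 finished on DivU
cycle 30: I5→R2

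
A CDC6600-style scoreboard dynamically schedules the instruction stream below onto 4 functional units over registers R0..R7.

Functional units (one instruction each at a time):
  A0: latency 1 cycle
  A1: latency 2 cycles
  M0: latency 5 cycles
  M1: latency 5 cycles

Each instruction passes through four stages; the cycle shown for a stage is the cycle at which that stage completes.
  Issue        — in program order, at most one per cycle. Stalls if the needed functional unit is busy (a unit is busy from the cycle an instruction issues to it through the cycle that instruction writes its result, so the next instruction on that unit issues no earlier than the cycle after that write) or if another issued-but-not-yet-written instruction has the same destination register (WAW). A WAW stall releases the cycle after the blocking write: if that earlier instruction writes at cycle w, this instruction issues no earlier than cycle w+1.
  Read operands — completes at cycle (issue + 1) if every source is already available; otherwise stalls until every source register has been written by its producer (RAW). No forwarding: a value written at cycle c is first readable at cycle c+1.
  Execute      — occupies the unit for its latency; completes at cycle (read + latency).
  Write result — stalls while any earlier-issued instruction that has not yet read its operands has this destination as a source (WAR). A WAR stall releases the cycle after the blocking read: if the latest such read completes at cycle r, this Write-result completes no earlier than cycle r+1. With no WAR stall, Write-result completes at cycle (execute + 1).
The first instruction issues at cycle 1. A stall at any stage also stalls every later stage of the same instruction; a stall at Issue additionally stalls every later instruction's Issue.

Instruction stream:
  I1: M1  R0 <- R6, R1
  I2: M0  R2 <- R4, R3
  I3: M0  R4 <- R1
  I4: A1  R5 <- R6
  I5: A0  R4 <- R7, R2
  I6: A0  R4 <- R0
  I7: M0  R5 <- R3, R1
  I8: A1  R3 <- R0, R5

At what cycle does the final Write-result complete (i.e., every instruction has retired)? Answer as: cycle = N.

cycle 1: I1 dispatched to M1
cycle 2: I1 operands ready; I2 dispatched to M0
cycle 3: I2 operands ready
cycle 7: I1 complete
cycle 8: R0←I1; I2 complete
cycle 9: R2←I2
cycle 10: I3 dispatched to M0
cycle 11: I3 operands ready; I4 dispatched to A1
cycle 12: I4 operands ready
cycle 14: I4 complete
cycle 15: R5←I4
cycle 16: I3 complete
cycle 17: R4←I3
cycle 18: I5 dispatched to A0
cycle 19: I5 operands ready
cycle 20: I5 complete
cycle 21: R4←I5
cycle 22: I6 dispatched to A0
cycle 23: I6 operands ready; I7 dispatched to M0
cycle 24: I6 complete; I7 operands ready; I8 dispatched to A1
cycle 25: R4←I6
cycle 29: I7 complete
cycle 30: R5←I7
cycle 31: I8 operands ready
cycle 33: I8 complete
cycle 34: R3←I8

cycle = 34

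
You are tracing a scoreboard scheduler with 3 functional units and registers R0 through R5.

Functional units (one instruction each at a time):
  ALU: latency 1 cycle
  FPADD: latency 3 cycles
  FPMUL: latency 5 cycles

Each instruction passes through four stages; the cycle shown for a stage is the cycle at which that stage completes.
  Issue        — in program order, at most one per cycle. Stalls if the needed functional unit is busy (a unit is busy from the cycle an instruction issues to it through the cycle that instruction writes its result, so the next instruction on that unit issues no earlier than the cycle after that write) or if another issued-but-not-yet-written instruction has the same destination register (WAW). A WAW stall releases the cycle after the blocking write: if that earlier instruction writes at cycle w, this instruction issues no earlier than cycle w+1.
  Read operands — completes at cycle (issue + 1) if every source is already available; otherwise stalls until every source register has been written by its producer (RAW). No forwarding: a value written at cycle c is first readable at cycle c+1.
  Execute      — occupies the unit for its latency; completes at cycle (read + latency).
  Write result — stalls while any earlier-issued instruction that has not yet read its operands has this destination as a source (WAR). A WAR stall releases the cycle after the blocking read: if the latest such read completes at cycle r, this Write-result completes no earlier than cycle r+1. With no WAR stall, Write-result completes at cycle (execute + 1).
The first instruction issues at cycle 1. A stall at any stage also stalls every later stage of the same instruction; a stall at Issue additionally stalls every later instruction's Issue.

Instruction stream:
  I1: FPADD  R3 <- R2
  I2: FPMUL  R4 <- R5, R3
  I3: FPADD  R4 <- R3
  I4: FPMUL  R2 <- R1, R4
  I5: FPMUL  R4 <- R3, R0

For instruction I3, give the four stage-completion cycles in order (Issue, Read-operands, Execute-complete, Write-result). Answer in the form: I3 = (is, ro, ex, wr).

c1: I1 issues→FPADD
c2: I1 reads; I2 issues→FPMUL
c5: I1 exec-done
c6: I1 writes R3
c7: I2 reads
c12: I2 exec-done
c13: I2 writes R4
c14: I3 issues→FPADD
c15: I3 reads; I4 issues→FPMUL
c18: I3 exec-done
c19: I3 writes R4
c20: I4 reads
c25: I4 exec-done
c26: I4 writes R2
c27: I5 issues→FPMUL
c28: I5 reads
c33: I5 exec-done
c34: I5 writes R4

I3 = (14, 15, 18, 19)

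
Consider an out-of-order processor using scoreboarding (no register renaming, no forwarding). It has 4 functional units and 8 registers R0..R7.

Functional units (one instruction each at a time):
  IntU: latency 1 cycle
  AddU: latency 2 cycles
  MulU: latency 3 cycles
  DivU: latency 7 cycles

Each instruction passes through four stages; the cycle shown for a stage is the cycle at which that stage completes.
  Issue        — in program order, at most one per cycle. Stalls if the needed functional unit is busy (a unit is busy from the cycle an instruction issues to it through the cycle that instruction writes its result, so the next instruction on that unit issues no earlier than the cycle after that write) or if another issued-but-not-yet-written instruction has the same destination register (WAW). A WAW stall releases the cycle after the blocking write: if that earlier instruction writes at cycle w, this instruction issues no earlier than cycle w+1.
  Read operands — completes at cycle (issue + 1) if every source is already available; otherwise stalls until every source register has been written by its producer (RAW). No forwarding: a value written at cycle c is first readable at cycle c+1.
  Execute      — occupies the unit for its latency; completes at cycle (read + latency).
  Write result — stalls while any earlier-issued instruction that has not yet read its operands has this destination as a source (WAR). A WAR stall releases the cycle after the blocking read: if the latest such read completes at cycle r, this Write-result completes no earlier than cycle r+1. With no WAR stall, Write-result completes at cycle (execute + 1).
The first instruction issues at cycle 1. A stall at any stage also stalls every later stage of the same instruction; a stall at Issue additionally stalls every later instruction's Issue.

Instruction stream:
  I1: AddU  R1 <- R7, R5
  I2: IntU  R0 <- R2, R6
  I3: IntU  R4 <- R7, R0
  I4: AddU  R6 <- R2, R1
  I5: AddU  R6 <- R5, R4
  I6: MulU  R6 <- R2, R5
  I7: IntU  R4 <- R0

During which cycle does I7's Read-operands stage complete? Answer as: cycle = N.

[I1] 1/2/4/5
[I2] 2/3/4/5
[I3] 6/7/8/9  (struct: IntU busy until I2 writes@5)
[I4] 7/8/10/11
[I5] 12/13/15/16  (struct: AddU busy until I4 writes@11)
[I6] 17/18/21/22  (WAW R6: wait I5 write@16)
[I7] 18/19/20/21

cycle = 19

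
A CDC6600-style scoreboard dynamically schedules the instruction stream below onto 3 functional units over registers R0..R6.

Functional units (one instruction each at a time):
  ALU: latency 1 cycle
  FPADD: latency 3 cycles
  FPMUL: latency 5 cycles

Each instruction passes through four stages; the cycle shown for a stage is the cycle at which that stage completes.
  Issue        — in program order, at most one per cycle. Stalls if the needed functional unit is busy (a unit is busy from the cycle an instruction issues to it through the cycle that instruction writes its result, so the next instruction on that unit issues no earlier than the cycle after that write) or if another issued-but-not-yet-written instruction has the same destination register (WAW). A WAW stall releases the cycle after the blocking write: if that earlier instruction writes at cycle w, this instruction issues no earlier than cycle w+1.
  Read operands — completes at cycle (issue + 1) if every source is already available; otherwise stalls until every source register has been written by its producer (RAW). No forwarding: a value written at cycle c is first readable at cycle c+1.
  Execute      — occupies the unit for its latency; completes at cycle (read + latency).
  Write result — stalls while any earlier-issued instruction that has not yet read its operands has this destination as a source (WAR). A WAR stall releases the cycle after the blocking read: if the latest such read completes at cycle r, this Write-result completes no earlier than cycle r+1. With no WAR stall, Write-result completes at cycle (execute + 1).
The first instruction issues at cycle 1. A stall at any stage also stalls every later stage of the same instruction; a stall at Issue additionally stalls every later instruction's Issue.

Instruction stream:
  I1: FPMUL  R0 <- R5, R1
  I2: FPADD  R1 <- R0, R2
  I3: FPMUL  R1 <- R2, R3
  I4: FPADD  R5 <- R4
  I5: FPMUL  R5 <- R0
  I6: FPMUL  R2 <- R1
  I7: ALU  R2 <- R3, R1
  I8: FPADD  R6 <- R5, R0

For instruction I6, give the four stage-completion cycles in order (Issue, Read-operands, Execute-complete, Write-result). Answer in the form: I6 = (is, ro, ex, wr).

I6 = (30, 31, 36, 37)

I1 -> (1, 2, 7, 8)
I2 -> (2, 9, 12, 13)  // RAW R0: wait I1 write@8
I3 -> (14, 15, 20, 21)  // WAW R1: wait I2 write@13
I4 -> (15, 16, 19, 20)
I5 -> (22, 23, 28, 29)  // struct: FPMUL busy until I3 writes@21
I6 -> (30, 31, 36, 37)  // struct: FPMUL busy until I5 writes@29
I7 -> (38, 39, 40, 41)  // WAW R2: wait I6 write@37
I8 -> (39, 40, 43, 44)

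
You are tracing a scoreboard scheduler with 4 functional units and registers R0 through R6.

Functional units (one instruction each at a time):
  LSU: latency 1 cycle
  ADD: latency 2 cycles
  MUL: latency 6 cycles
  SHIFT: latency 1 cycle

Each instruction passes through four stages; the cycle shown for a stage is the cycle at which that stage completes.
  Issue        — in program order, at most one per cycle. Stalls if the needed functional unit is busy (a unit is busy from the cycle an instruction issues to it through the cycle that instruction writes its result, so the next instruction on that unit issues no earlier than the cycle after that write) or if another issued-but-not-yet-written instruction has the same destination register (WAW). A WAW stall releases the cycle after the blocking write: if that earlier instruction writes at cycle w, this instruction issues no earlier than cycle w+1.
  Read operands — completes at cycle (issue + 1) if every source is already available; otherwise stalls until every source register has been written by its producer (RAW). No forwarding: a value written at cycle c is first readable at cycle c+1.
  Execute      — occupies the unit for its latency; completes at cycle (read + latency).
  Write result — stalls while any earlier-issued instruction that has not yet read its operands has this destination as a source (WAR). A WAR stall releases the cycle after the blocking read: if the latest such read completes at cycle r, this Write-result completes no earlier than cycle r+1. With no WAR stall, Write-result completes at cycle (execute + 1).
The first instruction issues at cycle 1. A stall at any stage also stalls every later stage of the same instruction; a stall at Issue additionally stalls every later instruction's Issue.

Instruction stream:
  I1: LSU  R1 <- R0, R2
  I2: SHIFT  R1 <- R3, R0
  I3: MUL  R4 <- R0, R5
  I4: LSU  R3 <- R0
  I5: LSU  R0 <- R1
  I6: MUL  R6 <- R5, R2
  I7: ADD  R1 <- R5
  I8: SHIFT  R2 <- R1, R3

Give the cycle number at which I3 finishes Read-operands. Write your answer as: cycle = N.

cycle = 7

I1  is:1  ro:2  ex:3  wr:4
I2  is:5  ro:6  ex:7  wr:8  — WAW R1: wait I1 write@4
I3  is:6  ro:7  ex:13  wr:14
I4  is:7  ro:8  ex:9  wr:10
I5  is:11  ro:12  ex:13  wr:14  — struct: LSU busy until I4 writes@10
I6  is:15  ro:16  ex:22  wr:23  — struct: MUL busy until I3 writes@14
I7  is:16  ro:17  ex:19  wr:20
I8  is:17  ro:21  ex:22  wr:23  — RAW R1: wait I7 write@20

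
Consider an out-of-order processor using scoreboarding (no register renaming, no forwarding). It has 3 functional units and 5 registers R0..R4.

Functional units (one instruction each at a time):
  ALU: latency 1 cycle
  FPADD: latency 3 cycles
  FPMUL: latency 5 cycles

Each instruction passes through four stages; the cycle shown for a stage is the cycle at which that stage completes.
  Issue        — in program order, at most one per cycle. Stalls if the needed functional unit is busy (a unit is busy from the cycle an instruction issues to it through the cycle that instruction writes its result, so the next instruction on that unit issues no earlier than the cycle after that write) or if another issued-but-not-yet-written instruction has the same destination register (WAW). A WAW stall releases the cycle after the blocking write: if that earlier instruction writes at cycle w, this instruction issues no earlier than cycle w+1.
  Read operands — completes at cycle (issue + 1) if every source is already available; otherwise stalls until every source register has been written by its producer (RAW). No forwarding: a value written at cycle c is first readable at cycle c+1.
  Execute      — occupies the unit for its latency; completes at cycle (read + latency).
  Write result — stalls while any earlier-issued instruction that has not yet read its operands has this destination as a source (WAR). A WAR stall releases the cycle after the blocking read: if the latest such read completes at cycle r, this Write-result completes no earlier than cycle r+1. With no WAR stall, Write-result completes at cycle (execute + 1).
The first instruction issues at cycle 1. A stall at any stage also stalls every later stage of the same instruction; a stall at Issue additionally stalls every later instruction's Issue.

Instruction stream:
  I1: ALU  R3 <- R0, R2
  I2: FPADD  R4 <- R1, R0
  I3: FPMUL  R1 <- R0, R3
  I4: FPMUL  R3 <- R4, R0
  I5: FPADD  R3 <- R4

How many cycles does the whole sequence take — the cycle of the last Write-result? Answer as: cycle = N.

I1: IS=1 RO=2 EX=3 WR=4
I2: IS=2 RO=3 EX=6 WR=7
I3: IS=3 RO=5 EX=10 WR=11  [RAW R3: wait I1 write@4]
I4: IS=12 RO=13 EX=18 WR=19  [struct: FPMUL busy until I3 writes@11]
I5: IS=20 RO=21 EX=24 WR=25  [WAW R3: wait I4 write@19]

cycle = 25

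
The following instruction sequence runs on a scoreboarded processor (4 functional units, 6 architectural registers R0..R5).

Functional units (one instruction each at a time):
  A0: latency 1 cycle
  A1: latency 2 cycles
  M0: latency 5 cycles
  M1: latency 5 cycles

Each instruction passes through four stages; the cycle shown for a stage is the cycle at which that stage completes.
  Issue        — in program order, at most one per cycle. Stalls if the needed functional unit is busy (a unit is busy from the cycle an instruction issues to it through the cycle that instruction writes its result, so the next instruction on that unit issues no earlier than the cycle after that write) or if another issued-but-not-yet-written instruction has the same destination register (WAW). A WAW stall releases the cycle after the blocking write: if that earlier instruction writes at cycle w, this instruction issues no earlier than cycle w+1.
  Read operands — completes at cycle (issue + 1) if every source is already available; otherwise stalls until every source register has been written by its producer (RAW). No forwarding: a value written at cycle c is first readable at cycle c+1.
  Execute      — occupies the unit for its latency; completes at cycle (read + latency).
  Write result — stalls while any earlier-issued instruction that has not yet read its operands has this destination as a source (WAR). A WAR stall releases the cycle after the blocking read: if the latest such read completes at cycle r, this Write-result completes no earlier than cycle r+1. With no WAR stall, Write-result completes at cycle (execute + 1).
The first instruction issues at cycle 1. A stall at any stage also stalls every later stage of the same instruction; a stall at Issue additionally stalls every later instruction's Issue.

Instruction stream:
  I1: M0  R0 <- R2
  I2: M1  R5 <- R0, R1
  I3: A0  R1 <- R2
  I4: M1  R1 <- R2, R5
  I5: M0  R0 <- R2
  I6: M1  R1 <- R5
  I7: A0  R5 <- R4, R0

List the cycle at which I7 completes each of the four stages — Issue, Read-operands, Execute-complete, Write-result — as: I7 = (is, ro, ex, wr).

I7 = (25, 26, 27, 28)

[1] issue I1 (M0)
[2] I1 read-ops | issue I2 (M1)
[3] issue I3 (A0)
[4] I3 read-ops
[5] I3 finished on A0
[7] I1 finished on M0
[8] I1→R0
[9] I2 read-ops
[10] I3→R1
[14] I2 finished on M1
[15] I2→R5
[16] issue I4 (M1)
[17] I4 read-ops | issue I5 (M0)
[18] I5 read-ops
[22] I4 finished on M1
[23] I4→R1 | I5 finished on M0
[24] I5→R0 | issue I6 (M1)
[25] I6 read-ops | issue I7 (A0)
[26] I7 read-ops
[27] I7 finished on A0
[28] I7→R5
[30] I6 finished on M1
[31] I6→R1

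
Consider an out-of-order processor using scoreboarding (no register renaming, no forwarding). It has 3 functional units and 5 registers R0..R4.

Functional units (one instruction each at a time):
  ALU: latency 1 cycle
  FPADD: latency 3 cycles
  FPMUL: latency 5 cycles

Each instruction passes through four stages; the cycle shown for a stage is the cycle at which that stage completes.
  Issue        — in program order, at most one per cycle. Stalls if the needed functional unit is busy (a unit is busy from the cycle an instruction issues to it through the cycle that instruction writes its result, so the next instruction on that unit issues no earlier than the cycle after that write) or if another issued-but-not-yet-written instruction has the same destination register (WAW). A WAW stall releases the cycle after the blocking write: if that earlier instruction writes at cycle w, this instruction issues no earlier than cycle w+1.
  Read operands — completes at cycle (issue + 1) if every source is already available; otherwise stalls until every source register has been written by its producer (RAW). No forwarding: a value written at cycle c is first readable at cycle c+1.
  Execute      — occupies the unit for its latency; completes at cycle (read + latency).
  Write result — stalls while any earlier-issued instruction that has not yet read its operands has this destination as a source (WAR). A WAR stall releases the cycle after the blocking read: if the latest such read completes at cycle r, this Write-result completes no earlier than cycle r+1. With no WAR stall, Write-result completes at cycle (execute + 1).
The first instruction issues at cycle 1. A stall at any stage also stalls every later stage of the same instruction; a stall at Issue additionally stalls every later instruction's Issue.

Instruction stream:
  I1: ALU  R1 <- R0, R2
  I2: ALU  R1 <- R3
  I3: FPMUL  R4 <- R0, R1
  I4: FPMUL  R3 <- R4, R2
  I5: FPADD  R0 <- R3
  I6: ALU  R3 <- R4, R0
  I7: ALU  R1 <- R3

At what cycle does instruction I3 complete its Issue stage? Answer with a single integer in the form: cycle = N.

cycle = 6

[1] I1→ALU
[2] I1 RO
[3] I1 EX
[4] I1 WR R1
[5] I2→ALU
[6] I2 RO · I3→FPMUL
[7] I2 EX
[8] I2 WR R1
[9] I3 RO
[14] I3 EX
[15] I3 WR R4
[16] I4→FPMUL
[17] I4 RO · I5→FPADD
[22] I4 EX
[23] I4 WR R3
[24] I5 RO · I6→ALU
[27] I5 EX
[28] I5 WR R0
[29] I6 RO
[30] I6 EX
[31] I6 WR R3
[32] I7→ALU
[33] I7 RO
[34] I7 EX
[35] I7 WR R1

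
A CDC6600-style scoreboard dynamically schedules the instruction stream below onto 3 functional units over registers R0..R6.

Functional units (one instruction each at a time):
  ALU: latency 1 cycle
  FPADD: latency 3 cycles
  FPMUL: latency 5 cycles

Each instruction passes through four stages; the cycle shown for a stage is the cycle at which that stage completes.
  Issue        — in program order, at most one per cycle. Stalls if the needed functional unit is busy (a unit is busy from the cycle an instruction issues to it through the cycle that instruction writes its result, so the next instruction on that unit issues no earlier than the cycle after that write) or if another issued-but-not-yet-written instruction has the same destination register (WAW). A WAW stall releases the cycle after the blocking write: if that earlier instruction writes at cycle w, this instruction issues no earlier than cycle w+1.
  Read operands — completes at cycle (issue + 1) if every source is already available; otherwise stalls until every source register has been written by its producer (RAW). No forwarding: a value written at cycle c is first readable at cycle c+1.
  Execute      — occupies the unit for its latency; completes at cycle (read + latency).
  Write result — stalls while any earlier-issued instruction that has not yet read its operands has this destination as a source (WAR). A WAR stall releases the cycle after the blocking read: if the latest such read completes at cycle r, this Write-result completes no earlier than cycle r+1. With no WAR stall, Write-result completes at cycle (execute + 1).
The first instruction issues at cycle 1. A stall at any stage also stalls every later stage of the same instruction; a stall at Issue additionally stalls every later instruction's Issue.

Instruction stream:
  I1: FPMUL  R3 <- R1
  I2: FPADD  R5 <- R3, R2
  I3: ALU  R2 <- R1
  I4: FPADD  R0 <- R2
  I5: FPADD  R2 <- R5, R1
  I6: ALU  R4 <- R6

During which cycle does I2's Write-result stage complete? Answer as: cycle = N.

[1] I1 dispatched to FPMUL
[2] I1 operands ready, I2 dispatched to FPADD
[3] I3 dispatched to ALU
[4] I3 operands ready
[5] I3 complete
[7] I1 complete
[8] R3←I1
[9] I2 operands ready
[10] R2←I3
[12] I2 complete
[13] R5←I2
[14] I4 dispatched to FPADD
[15] I4 operands ready
[18] I4 complete
[19] R0←I4
[20] I5 dispatched to FPADD
[21] I5 operands ready, I6 dispatched to ALU
[22] I6 operands ready
[23] I6 complete
[24] I5 complete, R4←I6
[25] R2←I5

cycle = 13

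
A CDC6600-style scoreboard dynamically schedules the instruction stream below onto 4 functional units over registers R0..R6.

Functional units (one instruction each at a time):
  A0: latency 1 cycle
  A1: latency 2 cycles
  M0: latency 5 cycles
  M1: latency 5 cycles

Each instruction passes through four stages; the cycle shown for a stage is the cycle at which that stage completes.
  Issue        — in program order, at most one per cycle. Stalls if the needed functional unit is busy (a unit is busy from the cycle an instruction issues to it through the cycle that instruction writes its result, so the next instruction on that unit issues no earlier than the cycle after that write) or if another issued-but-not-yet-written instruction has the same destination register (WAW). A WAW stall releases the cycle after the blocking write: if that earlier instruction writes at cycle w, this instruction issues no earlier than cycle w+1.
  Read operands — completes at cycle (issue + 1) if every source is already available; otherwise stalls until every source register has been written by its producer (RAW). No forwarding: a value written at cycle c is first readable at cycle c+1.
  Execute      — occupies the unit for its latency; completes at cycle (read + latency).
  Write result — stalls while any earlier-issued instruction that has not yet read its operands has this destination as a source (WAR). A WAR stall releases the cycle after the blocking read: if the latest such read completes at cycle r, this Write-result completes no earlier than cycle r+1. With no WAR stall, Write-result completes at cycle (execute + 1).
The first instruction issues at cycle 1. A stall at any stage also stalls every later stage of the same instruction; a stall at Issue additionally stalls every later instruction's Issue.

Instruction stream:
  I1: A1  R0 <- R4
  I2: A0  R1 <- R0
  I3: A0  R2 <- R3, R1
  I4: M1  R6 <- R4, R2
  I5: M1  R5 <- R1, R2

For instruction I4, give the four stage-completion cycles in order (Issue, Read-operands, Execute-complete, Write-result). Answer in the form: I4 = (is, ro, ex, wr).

I4 = (10, 13, 18, 19)

I1: IS=1 RO=2 EX=4 WR=5
I2: IS=2 RO=6 EX=7 WR=8  [RAW R0: wait I1 write@5]
I3: IS=9 RO=10 EX=11 WR=12  [struct: A0 busy until I2 writes@8]
I4: IS=10 RO=13 EX=18 WR=19  [RAW R2: wait I3 write@12]
I5: IS=20 RO=21 EX=26 WR=27  [struct: M1 busy until I4 writes@19]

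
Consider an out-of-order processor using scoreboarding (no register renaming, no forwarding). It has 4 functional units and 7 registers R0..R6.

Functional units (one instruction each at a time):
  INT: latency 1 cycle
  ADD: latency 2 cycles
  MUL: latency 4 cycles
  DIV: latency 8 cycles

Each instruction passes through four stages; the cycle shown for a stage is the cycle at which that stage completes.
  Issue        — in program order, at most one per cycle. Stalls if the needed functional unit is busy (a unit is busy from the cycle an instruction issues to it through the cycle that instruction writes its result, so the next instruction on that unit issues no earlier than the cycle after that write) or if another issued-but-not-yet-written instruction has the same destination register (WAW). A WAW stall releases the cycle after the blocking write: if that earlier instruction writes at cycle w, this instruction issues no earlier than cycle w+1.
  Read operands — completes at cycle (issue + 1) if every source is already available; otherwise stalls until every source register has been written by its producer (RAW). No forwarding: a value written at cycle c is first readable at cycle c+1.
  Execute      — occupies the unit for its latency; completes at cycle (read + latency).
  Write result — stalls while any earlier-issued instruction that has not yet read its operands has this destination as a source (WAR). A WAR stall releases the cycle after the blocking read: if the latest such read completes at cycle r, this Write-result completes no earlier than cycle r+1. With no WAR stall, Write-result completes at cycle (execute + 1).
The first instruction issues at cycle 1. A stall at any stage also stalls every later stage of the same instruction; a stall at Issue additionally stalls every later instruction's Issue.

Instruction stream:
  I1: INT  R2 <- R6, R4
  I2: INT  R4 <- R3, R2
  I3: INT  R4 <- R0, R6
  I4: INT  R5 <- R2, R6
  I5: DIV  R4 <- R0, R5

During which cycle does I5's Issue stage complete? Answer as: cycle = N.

I1 -> (1, 2, 3, 4)
I2 -> (5, 6, 7, 8)  // struct: INT busy until I1 writes@4
I3 -> (9, 10, 11, 12)  // struct: INT busy until I2 writes@8
I4 -> (13, 14, 15, 16)  // struct: INT busy until I3 writes@12
I5 -> (14, 17, 25, 26)  // RAW R5: wait I4 write@16

cycle = 14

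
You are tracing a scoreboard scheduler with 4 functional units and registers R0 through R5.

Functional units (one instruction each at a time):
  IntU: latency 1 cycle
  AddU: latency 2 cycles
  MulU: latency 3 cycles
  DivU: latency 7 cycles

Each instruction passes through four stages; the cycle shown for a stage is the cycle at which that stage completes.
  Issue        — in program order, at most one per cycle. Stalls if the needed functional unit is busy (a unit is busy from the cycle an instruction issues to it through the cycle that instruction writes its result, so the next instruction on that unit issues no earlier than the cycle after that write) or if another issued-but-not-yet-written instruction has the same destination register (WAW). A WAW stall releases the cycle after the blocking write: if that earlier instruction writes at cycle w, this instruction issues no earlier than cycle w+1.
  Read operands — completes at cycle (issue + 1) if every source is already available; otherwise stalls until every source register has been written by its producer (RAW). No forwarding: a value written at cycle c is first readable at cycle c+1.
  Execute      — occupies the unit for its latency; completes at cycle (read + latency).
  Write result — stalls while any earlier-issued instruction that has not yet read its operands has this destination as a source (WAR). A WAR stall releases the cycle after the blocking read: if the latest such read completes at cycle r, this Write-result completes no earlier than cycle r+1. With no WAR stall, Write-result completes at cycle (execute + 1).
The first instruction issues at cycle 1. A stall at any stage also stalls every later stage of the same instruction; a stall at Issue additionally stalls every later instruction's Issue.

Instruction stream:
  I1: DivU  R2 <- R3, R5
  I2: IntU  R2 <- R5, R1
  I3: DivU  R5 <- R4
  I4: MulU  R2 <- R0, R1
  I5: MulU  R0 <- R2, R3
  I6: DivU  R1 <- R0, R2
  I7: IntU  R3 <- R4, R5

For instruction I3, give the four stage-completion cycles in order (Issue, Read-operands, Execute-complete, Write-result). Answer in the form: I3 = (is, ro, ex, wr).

cycle 1: issue I1 (DivU)
cycle 2: I1 read-ops
cycle 9: I1 finished on DivU
cycle 10: I1→R2
cycle 11: issue I2 (IntU)
cycle 12: I2 read-ops, issue I3 (DivU)
cycle 13: I2 finished on IntU, I3 read-ops
cycle 14: I2→R2
cycle 15: issue I4 (MulU)
cycle 16: I4 read-ops
cycle 19: I4 finished on MulU
cycle 20: I3 finished on DivU, I4→R2
cycle 21: I3→R5, issue I5 (MulU)
cycle 22: I5 read-ops, issue I6 (DivU)
cycle 23: issue I7 (IntU)
cycle 24: I7 read-ops
cycle 25: I5 finished on MulU, I7 finished on IntU
cycle 26: I5→R0, I7→R3
cycle 27: I6 read-ops
cycle 34: I6 finished on DivU
cycle 35: I6→R1

I3 = (12, 13, 20, 21)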